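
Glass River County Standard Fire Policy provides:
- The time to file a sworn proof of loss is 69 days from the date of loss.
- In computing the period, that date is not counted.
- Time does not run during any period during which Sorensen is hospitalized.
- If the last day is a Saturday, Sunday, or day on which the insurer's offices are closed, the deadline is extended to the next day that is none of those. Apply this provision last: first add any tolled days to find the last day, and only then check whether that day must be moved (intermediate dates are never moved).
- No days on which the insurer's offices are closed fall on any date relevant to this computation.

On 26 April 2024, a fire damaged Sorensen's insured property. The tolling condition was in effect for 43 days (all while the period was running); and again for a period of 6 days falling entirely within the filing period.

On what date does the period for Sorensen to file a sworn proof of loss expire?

69 days after 26 April 2024 is July 4, 2024.
Tolling adds 43 days: July 4, 2024 + 43 days = August 16, 2024.
Tolling adds 6 days: August 16, 2024 + 6 days = August 22, 2024.
August 22, 2024 is a Thursday and not a day on which the insurer's offices are closed, so no extension applies.

August 22, 2024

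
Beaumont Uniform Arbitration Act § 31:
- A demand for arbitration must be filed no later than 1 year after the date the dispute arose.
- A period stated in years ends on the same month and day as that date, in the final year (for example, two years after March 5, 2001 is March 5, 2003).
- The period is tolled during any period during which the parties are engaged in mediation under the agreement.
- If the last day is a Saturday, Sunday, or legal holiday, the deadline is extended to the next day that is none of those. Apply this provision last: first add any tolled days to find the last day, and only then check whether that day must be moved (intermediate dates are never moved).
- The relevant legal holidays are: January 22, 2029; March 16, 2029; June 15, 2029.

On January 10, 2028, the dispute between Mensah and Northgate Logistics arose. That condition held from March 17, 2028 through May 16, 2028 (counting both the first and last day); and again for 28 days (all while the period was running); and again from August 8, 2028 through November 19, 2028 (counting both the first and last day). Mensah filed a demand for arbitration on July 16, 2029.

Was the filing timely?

1 year after January 10, 2028 is January 10, 2029.
From March 17, 2028 through May 16, 2028 inclusive is 61 days; tolling adds 61 days: January 10, 2029 + 61 days = March 12, 2029.
Tolling adds 28 days: March 12, 2029 + 28 days = April 9, 2029.
From August 8, 2028 through November 19, 2028 inclusive is 104 days; tolling adds 104 days: April 9, 2029 + 104 days = July 22, 2029.
July 22, 2029 is Sunday. The next qualifying day is July 23, 2029.
The deadline is July 23, 2029; the filing on July 16, 2029 is on or before that date.

Yes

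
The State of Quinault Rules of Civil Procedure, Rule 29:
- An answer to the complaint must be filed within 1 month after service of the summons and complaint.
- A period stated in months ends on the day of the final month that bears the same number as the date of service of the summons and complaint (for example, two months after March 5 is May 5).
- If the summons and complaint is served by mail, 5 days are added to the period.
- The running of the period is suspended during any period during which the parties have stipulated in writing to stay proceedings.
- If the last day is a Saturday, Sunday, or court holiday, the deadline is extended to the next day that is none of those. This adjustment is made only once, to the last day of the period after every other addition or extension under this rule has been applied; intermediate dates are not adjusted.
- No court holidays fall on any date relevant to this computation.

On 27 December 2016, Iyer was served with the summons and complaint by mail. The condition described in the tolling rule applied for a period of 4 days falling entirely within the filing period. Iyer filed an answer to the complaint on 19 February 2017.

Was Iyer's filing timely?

1 month after 27 December 2016 is January 27, 2017.
Service was by mail, adding 5 days: January 27, 2017 + 5 days = February 1, 2017.
Tolling adds 4 days: February 1, 2017 + 4 days = February 5, 2017.
February 5, 2017 is Sunday. The next qualifying day is February 6, 2017.
The deadline is February 6, 2017; the filing on February 19, 2017 is after that date.

No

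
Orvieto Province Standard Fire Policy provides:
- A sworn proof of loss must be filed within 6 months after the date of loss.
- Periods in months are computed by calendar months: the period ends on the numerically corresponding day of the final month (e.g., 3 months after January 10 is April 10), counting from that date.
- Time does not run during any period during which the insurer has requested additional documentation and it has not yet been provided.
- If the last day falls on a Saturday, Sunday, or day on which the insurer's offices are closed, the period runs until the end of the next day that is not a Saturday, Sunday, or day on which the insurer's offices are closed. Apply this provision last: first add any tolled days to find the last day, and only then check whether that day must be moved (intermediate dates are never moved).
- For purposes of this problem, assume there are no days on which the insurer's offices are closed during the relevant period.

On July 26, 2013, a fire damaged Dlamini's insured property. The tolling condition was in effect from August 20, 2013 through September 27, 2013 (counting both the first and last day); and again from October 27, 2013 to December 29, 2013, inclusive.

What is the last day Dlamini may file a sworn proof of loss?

6 months after July 26, 2013 is January 26, 2014.
From August 20, 2013 through September 27, 2013 inclusive is 39 days; tolling adds 39 days: January 26, 2014 + 39 days = March 6, 2014.
From October 27, 2013 through December 29, 2013 inclusive is 64 days; tolling adds 64 days: March 6, 2014 + 64 days = May 9, 2014.
May 9, 2014 is a Friday and not a day on which the insurer's offices are closed, so no extension applies.

May 9, 2014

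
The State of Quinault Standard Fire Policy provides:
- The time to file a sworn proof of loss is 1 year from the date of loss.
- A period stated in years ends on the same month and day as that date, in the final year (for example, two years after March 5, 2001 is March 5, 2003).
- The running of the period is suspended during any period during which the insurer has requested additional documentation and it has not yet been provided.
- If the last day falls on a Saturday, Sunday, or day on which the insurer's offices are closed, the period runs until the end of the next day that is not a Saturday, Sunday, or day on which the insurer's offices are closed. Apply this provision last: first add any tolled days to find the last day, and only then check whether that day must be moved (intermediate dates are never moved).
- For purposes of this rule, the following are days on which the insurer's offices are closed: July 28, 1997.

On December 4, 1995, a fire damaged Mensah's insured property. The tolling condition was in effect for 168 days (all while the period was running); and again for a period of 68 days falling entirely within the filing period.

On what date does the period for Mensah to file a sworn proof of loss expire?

1 year after December 4, 1995 is December 4, 1996.
Tolling adds 168 days: December 4, 1996 + 168 days = May 21, 1997.
Tolling adds 68 days: May 21, 1997 + 68 days = July 28, 1997.
July 28, 1997 is a listed holiday. The next qualifying day is July 29, 1997.

July 29, 1997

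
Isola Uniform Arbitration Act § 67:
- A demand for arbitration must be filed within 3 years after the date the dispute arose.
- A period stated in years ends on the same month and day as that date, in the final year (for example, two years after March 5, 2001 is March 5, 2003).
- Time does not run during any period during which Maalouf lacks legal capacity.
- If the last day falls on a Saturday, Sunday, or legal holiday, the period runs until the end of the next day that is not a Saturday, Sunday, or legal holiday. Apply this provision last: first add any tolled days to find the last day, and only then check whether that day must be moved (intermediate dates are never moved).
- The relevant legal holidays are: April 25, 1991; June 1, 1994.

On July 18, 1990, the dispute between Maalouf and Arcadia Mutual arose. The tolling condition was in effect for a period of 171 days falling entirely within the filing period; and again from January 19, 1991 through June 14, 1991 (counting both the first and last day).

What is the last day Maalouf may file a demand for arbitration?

June 2, 1994

3 years after July 18, 1990 is July 18, 1993.
Tolling adds 171 days: July 18, 1993 + 171 days = January 5, 1994.
From January 19, 1991 through June 14, 1991 inclusive is 147 days; tolling adds 147 days: January 5, 1994 + 147 days = June 1, 1994.
June 1, 1994 is a listed holiday. The next qualifying day is June 2, 1994.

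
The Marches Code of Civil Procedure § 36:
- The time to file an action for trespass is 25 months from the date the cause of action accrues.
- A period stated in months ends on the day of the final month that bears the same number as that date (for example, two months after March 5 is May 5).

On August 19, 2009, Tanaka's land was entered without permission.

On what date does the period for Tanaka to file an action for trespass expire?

25 months after August 19, 2009 is September 19, 2011.

September 19, 2011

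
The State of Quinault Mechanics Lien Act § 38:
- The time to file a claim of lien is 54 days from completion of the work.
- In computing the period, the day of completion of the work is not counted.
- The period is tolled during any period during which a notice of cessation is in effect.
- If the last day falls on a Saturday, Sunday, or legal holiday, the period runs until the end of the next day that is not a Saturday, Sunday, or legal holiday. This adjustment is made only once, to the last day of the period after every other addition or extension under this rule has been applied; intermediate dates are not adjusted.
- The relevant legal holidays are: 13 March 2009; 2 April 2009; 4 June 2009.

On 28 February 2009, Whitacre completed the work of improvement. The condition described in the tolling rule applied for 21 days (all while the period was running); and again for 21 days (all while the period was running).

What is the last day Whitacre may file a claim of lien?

54 days after 28 February 2009 is April 23, 2009.
Tolling adds 21 days: April 23, 2009 + 21 days = May 14, 2009.
Tolling adds 21 days: May 14, 2009 + 21 days = June 4, 2009.
June 4, 2009 is a listed holiday. The next qualifying day is June 5, 2009.

June 5, 2009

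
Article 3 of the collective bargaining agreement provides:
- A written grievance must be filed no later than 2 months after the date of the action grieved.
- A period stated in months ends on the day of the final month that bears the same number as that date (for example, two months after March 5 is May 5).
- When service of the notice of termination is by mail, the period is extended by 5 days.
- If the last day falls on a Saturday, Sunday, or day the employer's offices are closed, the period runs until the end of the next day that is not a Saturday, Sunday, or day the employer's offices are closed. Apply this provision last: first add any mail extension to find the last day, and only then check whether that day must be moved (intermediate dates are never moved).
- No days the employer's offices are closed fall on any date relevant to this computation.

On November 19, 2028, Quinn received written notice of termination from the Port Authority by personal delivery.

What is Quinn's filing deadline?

2 months after November 19, 2028 is January 19, 2029.
Service was not by mail, so no mail extension applies.
January 19, 2029 is a Friday and not a day the employer's offices are closed, so no extension applies.

January 19, 2029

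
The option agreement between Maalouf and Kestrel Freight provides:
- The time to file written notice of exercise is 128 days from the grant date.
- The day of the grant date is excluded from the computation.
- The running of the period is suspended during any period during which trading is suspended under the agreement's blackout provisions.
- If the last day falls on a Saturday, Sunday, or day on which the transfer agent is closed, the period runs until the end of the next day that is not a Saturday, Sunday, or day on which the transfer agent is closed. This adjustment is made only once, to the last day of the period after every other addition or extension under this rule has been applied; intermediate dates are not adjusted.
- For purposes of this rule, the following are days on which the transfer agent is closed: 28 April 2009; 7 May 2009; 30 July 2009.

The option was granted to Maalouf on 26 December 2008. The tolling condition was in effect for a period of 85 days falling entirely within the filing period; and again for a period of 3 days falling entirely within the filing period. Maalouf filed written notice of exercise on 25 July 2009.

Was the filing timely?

128 days after 26 December 2008 is May 3, 2009.
Tolling adds 85 days: May 3, 2009 + 85 days = July 27, 2009.
Tolling adds 3 days: July 27, 2009 + 3 days = July 30, 2009.
July 30, 2009 is a listed holiday. The next qualifying day is July 31, 2009.
The deadline is July 31, 2009; the filing on July 25, 2009 is on or before that date.

Yes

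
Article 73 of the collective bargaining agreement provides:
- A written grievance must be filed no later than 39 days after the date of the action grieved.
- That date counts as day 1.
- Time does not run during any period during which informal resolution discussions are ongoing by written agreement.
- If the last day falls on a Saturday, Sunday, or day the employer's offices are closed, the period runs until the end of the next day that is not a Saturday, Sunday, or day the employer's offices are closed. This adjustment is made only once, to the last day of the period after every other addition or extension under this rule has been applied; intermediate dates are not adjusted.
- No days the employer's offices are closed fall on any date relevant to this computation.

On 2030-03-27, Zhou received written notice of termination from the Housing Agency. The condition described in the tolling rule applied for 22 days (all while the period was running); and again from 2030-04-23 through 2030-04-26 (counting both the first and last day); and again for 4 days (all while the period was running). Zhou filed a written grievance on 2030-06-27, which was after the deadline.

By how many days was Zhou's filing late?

Counting 2030-03-27 as day 1, day 39 is May 4, 2030.
Tolling adds 22 days: May 4, 2030 + 22 days = May 26, 2030.
From April 23, 2030 through April 26, 2030 inclusive is 4 days; tolling adds 4 days: May 26, 2030 + 4 days = May 30, 2030.
Tolling adds 4 days: May 30, 2030 + 4 days = June 3, 2030.
June 3, 2030 is a Monday and not a day the employer's offices are closed, so no extension applies.
The deadline is June 3, 2030; from June 3, 2030 to June 27, 2030 is 24 days.

24 days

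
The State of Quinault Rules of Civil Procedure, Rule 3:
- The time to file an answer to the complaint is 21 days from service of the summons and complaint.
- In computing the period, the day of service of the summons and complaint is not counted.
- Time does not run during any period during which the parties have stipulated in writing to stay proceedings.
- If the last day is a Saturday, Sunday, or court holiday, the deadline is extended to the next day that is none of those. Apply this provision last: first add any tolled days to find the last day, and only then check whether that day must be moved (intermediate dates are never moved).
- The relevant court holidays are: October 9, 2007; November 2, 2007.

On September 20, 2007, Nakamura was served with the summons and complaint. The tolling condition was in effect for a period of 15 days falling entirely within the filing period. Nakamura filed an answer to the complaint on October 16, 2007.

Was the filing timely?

Yes

21 days after September 20, 2007 is October 11, 2007.
Tolling adds 15 days: October 11, 2007 + 15 days = October 26, 2007.
October 26, 2007 is a Friday and not a court holiday, so no extension applies.
The deadline is October 26, 2007; the filing on October 16, 2007 is on or before that date.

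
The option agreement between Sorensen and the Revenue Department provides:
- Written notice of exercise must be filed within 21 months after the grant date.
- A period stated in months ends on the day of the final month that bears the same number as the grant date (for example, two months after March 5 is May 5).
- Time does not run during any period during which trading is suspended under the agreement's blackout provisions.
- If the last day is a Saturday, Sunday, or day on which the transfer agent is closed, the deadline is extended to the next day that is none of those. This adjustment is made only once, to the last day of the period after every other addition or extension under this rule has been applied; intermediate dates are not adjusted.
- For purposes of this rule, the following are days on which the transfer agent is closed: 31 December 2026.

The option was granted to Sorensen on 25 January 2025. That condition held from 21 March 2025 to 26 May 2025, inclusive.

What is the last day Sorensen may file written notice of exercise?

January 1, 2027

21 months after 25 January 2025 is October 25, 2026.
From March 21, 2025 through May 26, 2025 inclusive is 67 days; tolling adds 67 days: October 25, 2026 + 67 days = December 31, 2026.
December 31, 2026 is a listed holiday. The next qualifying day is January 1, 2027.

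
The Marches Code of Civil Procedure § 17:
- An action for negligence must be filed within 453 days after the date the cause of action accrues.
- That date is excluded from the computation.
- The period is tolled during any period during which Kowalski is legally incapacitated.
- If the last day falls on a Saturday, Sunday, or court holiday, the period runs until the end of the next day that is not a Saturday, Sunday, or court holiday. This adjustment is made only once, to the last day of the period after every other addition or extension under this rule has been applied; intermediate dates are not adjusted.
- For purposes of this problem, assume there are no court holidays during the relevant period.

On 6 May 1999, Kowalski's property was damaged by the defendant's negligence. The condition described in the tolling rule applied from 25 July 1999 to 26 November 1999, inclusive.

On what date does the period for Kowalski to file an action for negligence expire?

453 days after 6 May 1999 is August 1, 2000.
From July 25, 1999 through November 26, 1999 inclusive is 125 days; tolling adds 125 days: August 1, 2000 + 125 days = December 4, 2000.
December 4, 2000 is a Monday and not a court holiday, so no extension applies.

December 4, 2000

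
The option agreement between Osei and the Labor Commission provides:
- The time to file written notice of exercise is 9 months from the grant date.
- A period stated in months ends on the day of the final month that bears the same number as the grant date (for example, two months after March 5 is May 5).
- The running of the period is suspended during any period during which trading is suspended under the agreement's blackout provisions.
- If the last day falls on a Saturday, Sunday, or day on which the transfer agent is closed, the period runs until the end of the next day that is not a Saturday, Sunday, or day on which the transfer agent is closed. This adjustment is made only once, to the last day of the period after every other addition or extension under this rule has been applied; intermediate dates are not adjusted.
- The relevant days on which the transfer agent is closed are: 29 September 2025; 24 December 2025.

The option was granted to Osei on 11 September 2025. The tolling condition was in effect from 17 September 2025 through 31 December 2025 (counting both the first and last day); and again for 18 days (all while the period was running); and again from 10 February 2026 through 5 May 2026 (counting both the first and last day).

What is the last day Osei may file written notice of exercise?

January 6, 2027

9 months after 11 September 2025 is June 11, 2026.
From September 17, 2025 through December 31, 2025 inclusive is 106 days; tolling adds 106 days: June 11, 2026 + 106 days = September 25, 2026.
Tolling adds 18 days: September 25, 2026 + 18 days = October 13, 2026.
From February 10, 2026 through May 5, 2026 inclusive is 85 days; tolling adds 85 days: October 13, 2026 + 85 days = January 6, 2027.
January 6, 2027 is a Wednesday and not a day on which the transfer agent is closed, so no extension applies.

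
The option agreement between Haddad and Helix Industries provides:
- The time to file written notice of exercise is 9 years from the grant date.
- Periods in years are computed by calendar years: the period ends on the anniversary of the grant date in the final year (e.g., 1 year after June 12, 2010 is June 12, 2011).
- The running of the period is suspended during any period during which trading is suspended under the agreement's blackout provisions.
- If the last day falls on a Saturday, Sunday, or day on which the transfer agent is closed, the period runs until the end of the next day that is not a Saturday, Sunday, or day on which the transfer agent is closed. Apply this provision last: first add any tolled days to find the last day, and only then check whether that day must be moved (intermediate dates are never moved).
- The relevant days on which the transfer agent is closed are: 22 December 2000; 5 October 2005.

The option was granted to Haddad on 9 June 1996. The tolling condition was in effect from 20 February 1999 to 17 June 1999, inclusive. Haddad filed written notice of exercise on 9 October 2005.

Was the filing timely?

9 years after 9 June 1996 is June 9, 2005.
From February 20, 1999 through June 17, 1999 inclusive is 118 days; tolling adds 118 days: June 9, 2005 + 118 days = October 5, 2005.
October 5, 2005 is a listed holiday. The next qualifying day is October 6, 2005.
The deadline is October 6, 2005; the filing on October 9, 2005 is after that date.

No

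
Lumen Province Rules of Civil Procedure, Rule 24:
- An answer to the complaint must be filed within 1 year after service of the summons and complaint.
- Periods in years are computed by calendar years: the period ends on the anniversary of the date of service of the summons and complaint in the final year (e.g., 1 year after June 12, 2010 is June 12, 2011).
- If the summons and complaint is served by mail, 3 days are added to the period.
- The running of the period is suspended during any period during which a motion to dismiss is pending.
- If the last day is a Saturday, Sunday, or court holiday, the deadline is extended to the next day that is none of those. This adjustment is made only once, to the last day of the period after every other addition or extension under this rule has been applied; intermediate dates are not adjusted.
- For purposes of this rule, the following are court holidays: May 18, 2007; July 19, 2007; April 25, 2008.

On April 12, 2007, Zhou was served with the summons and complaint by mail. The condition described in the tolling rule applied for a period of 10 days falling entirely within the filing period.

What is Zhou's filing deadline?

1 year after April 12, 2007 is April 12, 2008.
Service was by mail, adding 3 days: April 12, 2008 + 3 days = April 15, 2008.
Tolling adds 10 days: April 15, 2008 + 10 days = April 25, 2008.
April 25, 2008 is a listed holiday; April 26, 2008 is Saturday; April 27, 2008 is Sunday. The next qualifying day is April 28, 2008.

April 28, 2008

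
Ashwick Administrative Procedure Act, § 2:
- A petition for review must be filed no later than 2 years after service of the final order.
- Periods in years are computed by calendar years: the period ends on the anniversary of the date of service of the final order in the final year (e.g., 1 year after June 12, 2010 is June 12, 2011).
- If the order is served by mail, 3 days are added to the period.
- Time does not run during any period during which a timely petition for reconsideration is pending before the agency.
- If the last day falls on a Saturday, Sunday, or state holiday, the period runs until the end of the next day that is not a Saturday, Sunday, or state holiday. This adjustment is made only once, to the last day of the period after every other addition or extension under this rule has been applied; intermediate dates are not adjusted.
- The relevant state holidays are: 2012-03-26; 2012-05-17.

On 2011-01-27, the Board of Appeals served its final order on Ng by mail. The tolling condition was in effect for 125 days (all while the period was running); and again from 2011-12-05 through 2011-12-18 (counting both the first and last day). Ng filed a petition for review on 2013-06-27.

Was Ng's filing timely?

No

2 years after 2011-01-27 is January 27, 2013.
Service was by mail, adding 3 days: January 27, 2013 + 3 days = January 30, 2013.
Tolling adds 125 days: January 30, 2013 + 125 days = June 4, 2013.
From December 5, 2011 through December 18, 2011 inclusive is 14 days; tolling adds 14 days: June 4, 2013 + 14 days = June 18, 2013.
June 18, 2013 is a Tuesday and not a state holiday, so no extension applies.
The deadline is June 18, 2013; the filing on June 27, 2013 is after that date.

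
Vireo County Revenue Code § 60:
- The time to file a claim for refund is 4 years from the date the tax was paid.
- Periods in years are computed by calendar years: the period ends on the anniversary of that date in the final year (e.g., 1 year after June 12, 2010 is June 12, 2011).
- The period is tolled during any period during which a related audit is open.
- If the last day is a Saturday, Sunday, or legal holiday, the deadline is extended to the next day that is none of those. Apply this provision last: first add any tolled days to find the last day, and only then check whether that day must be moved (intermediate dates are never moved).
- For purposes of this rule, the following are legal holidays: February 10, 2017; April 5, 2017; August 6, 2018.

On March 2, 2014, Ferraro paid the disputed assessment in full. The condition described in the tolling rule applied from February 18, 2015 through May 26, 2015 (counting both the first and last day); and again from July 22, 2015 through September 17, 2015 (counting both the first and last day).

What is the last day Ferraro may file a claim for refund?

4 years after March 2, 2014 is March 2, 2018.
From February 18, 2015 through May 26, 2015 inclusive is 98 days; tolling adds 98 days: March 2, 2018 + 98 days = June 8, 2018.
From July 22, 2015 through September 17, 2015 inclusive is 58 days; tolling adds 58 days: June 8, 2018 + 58 days = August 5, 2018.
August 5, 2018 is Sunday; August 6, 2018 is a listed holiday. The next qualifying day is August 7, 2018.

August 7, 2018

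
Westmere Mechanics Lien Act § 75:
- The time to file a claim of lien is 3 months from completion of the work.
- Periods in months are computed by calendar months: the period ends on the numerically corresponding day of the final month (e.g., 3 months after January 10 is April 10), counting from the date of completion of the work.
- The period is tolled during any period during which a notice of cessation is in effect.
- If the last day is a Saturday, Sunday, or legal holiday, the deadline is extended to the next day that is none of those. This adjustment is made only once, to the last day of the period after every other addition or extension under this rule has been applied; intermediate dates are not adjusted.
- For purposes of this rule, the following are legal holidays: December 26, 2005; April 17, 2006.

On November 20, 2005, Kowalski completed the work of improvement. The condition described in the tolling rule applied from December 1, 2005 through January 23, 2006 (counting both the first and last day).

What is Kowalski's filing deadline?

April 18, 2006

3 months after November 20, 2005 is February 20, 2006.
From December 1, 2005 through January 23, 2006 inclusive is 54 days; tolling adds 54 days: February 20, 2006 + 54 days = April 15, 2006.
April 15, 2006 is Saturday; April 16, 2006 is Sunday; April 17, 2006 is a listed holiday. The next qualifying day is April 18, 2006.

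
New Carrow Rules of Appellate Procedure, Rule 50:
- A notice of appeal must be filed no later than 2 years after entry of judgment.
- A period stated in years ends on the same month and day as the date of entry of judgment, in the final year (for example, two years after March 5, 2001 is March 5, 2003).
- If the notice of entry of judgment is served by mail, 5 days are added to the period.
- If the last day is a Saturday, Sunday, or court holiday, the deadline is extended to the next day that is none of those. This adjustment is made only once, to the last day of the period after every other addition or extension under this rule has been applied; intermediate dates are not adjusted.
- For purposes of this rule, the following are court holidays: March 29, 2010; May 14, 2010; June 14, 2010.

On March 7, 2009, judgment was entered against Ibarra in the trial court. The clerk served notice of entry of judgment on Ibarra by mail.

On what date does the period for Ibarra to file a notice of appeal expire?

2 years after March 7, 2009 is March 7, 2011.
Service was by mail, adding 5 days: March 7, 2011 + 5 days = March 12, 2011.
March 12, 2011 is Saturday; March 13, 2011 is Sunday. The next qualifying day is March 14, 2011.

March 14, 2011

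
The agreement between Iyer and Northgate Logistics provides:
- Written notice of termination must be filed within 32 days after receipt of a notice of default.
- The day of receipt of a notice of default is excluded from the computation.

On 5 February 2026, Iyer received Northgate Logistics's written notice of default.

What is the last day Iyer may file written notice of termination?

32 days after 5 February 2026 is March 9, 2026.

March 9, 2026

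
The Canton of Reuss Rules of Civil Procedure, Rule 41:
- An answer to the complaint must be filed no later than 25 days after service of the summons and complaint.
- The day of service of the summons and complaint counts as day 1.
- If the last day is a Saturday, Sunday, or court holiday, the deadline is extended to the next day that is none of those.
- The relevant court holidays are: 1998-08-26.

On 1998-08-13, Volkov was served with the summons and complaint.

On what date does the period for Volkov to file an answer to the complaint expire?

September 7, 1998

Counting 1998-08-13 as day 1, day 25 is September 6, 1998.
September 6, 1998 is Sunday. The next qualifying day is September 7, 1998.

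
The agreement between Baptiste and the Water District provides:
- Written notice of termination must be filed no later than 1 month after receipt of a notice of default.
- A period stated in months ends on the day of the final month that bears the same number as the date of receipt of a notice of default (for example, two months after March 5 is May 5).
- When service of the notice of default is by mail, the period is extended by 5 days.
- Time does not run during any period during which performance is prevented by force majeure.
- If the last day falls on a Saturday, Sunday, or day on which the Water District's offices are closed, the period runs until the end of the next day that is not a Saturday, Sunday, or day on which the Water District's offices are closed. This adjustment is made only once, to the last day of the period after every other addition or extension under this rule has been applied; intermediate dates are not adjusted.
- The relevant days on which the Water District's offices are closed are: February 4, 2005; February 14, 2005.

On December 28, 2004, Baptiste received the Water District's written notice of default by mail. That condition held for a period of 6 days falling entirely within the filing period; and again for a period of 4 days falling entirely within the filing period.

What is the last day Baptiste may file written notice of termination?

1 month after December 28, 2004 is January 28, 2005.
Service was by mail, adding 5 days: January 28, 2005 + 5 days = February 2, 2005.
Tolling adds 6 days: February 2, 2005 + 6 days = February 8, 2005.
Tolling adds 4 days: February 8, 2005 + 4 days = February 12, 2005.
February 12, 2005 is Saturday; February 13, 2005 is Sunday; February 14, 2005 is a listed holiday. The next qualifying day is February 15, 2005.

February 15, 2005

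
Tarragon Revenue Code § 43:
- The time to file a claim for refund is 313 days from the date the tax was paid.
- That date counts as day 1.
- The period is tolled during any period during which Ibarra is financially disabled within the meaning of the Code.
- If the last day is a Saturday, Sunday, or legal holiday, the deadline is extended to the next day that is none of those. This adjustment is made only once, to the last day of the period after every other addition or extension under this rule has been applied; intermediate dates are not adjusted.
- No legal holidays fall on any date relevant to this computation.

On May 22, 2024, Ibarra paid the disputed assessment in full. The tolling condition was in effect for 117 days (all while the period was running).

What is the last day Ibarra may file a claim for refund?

Counting May 22, 2024 as day 1, day 313 is March 30, 2025.
Tolling adds 117 days: March 30, 2025 + 117 days = July 25, 2025.
July 25, 2025 is a Friday and not a legal holiday, so no extension applies.

July 25, 2025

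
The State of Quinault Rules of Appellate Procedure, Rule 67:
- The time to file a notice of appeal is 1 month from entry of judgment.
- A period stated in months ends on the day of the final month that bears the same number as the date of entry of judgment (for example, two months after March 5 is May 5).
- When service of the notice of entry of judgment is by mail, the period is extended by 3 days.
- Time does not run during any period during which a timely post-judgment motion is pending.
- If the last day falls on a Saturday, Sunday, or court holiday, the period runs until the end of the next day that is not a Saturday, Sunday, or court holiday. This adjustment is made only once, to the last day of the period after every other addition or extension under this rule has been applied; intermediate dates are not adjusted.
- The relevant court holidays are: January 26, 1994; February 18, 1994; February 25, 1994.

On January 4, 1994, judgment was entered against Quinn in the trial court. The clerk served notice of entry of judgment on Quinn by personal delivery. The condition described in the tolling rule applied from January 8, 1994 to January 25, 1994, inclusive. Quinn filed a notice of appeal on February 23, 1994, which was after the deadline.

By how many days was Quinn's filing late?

1 month after January 4, 1994 is February 4, 1994.
Service was not by mail, so no mail extension applies.
From January 8, 1994 through January 25, 1994 inclusive is 18 days; tolling adds 18 days: February 4, 1994 + 18 days = February 22, 1994.
February 22, 1994 is a Tuesday and not a court holiday, so no extension applies.
The deadline is February 22, 1994; from February 22, 1994 to February 23, 1994 is 1 days.

1 day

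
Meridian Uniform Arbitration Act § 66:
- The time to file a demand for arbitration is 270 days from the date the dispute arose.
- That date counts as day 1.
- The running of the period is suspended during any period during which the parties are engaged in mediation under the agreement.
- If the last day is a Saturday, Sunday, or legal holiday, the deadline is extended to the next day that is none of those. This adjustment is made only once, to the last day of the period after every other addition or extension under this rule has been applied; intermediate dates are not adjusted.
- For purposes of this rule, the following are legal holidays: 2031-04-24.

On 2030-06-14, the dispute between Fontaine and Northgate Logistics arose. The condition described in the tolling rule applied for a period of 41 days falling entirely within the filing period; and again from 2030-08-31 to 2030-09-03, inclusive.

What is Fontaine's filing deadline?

Counting 2030-06-14 as day 1, day 270 is March 10, 2031.
Tolling adds 41 days: March 10, 2031 + 41 days = April 20, 2031.
From August 31, 2030 through September 3, 2030 inclusive is 4 days; tolling adds 4 days: April 20, 2031 + 4 days = April 24, 2031.
April 24, 2031 is a listed holiday. The next qualifying day is April 25, 2031.

April 25, 2031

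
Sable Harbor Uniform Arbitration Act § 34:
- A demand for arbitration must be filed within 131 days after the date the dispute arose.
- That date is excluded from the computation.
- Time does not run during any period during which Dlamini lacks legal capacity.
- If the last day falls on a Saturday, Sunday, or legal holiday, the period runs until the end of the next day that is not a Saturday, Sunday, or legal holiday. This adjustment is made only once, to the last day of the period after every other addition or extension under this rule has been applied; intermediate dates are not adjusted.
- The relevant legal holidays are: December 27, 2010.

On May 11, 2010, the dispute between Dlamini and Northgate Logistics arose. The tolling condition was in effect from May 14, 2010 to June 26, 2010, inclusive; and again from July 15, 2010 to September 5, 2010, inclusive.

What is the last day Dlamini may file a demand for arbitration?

131 days after May 11, 2010 is September 19, 2010.
From May 14, 2010 through June 26, 2010 inclusive is 44 days; tolling adds 44 days: September 19, 2010 + 44 days = November 2, 2010.
From July 15, 2010 through September 5, 2010 inclusive is 53 days; tolling adds 53 days: November 2, 2010 + 53 days = December 25, 2010.
December 25, 2010 is Saturday; December 26, 2010 is Sunday; December 27, 2010 is a listed holiday. The next qualifying day is December 28, 2010.

December 28, 2010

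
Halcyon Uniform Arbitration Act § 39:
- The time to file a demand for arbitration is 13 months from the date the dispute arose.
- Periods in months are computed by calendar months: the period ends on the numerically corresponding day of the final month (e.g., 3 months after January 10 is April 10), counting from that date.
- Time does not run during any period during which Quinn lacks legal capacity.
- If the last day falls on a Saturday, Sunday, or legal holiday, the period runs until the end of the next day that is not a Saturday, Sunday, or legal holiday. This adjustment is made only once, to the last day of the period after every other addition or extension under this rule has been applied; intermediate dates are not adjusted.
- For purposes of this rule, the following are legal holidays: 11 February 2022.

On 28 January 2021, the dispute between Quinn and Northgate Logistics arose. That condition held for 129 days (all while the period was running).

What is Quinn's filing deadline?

July 7, 2022

13 months after 28 January 2021 is February 28, 2022.
Tolling adds 129 days: February 28, 2022 + 129 days = July 7, 2022.
July 7, 2022 is a Thursday and not a legal holiday, so no extension applies.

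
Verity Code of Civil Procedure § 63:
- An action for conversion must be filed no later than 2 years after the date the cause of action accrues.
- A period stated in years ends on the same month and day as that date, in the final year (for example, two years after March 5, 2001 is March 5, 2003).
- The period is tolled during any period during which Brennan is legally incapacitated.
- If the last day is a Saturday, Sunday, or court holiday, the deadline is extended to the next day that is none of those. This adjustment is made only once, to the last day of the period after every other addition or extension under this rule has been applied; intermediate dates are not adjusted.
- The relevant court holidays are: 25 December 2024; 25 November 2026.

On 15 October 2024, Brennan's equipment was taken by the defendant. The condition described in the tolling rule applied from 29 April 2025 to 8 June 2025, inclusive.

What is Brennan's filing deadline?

November 26, 2026

2 years after 15 October 2024 is October 15, 2026.
From April 29, 2025 through June 8, 2025 inclusive is 41 days; tolling adds 41 days: October 15, 2026 + 41 days = November 25, 2026.
November 25, 2026 is a listed holiday. The next qualifying day is November 26, 2026.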